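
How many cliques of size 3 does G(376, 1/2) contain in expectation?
E[# K_3] = C(376, 3) · (1/2)^C(3, 2) = 8789000 / 2^3 = 1098625

For each 3-subset S of vertices (there are C(376, 3) = 8789000 such S), let X_S = 1 if S induces a K_3 (all C(3, 2) = 3 edges present). Then P(X_S = 1) = (1/2)^3 = 1/8. By linearity of expectation, E[# K_3] = C(376, 3) · (1/2)^3 = 8789000 / 8 = 1098625.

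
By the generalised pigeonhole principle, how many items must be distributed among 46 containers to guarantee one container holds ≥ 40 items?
n = (40 − 1)·46 + 1 = 1795

By the generalised pigeonhole principle, to guarantee some box contains ≥ r objects we need more than (r − 1) · k objects total. Threshold: n = (r − 1) · k + 1. With r = 40 and k = 46: n = 39 · 46 + 1 = 1794 + 1 = 1795. For n = 1794 = 39 · 46, we can put exactly 39 objects in every box, avoiding 40 in any single one — so 1795 is tight.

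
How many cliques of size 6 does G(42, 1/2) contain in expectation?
E[# K_6] = C(42, 6) · (1/2)^C(6, 2) = 5245786 / 2^15 = 2622893/16384 ≈ 160.088684

For each 6-subset S of vertices (there are C(42, 6) = 5245786 such S), let X_S = 1 if S induces a K_6 (all C(6, 2) = 15 edges present). Then P(X_S = 1) = (1/2)^15 = 1/32768. By linearity of expectation, E[# K_6] = C(42, 6) · (1/2)^15 = 5245786 / 32768 = 2622893/16384 ≈ 160.088684.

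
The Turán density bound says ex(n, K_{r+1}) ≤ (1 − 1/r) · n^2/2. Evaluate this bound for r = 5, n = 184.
Turán density bound = (4/5) · 184^2/2 = 67712/5 ≈ 13542.4

Turán's theorem: ex(n, K_{r+1}) is achieved by the complete r-partite Turán graph T(n, r) with parts as balanced as possible, and is at most (1 − 1/r) · n^2/2. For r = 5, n = 184: the density bound is (4/5) · 33856/2 = 67712/5 ≈ 13542.4. The integer-valued extremum is e(T(184, 5)) = 13542, which is strictly less than the density bound 67712/5 since 5 ∤ 184 (the parts of T(184, 5) cannot all be equal).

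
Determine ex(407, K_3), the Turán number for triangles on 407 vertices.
ex(407, K_3) = ⌊407^2/4⌋ = 41412

Mantel (1907): a triangle-free graph on n vertices has at most ⌊n^2/4⌋ edges, with equality for the complete bipartite graph K_{⌊n/2⌋, ⌈n/2⌉}. For n = 407: ⌊407^2/4⌋ = ⌊165649/4⌋ = 41412. The extremal graph is K_{203, 204}, which has 203·204 = 41412 edges.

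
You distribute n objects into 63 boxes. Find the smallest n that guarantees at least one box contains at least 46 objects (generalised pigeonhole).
n = (46 − 1)·63 + 1 = 2836

By the generalised pigeonhole principle, to guarantee some box contains ≥ r objects we need more than (r − 1) · k objects total. Threshold: n = (r − 1) · k + 1. With r = 46 and k = 63: n = 45 · 63 + 1 = 2835 + 1 = 2836. For n = 2835 = 45 · 63, we can put exactly 45 objects in every box, avoiding 46 in any single one — so 2836 is tight.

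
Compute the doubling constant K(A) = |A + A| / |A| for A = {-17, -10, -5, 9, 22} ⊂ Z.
K = |A + A| / |A| = 15/5 = 3

Enumerate A + A = {a + b : a, b ∈ A}. With |A| = 5, there are |A|^2 = 25 ordered sum pairs; collecting distinct values, A + A = {-34, -27, -22, -20, -15, -10, -8, -1, 4, 5, 12, 17, 18, 31, 44}, so |A + A| = 15. Thus K = 15/5 = 3. For comparison, the minimum possible |A + A| over all 5-element sets is 2·5 − 1 = 9 (so min K = 9/5), attained only by arithmetic progressions.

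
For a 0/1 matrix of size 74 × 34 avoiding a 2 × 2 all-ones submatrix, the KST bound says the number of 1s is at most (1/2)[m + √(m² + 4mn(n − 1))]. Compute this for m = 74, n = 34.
z(74, 34; 2, 2) ≤ (1/2)[74 + √(74² + 4·74·34·33)] = (1/2)[74 + √337588] = 327.5116

Kővári–Sós–Turán: let r_1, ..., r_74 be the row sums and z = Σ r_i the total number of 1s. Each pair of columns can share at most one row with both entries 1 (else a 2×2 all-ones block appears), so Σ_i C(r_i, 2) ≤ C(34, 2) = 561. By convexity Σ_i C(r_i, 2) ≥ 74·C(z/74, 2) = z(z − 74)/(2·74), giving z² − 74z − 74·34·33 ≤ 0 and hence z ≤ (1/2)[74 + √(5476 + 4·83028)] = (1/2)[74 + √337588] ≈ (1/2)(74 + 581.0232) = 327.5116.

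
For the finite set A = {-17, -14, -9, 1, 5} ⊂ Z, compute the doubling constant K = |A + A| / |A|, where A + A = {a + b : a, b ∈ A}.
K = |A + A| / |A| = 15/5 = 3

Enumerate A + A = {a + b : a, b ∈ A}. With |A| = 5, there are |A|^2 = 25 ordered sum pairs; collecting distinct values, A + A = {-34, -31, -28, -26, -23, -18, -16, -13, -12, -9, -8, -4, 2, 6, 10}, so |A + A| = 15. Thus K = 15/5 = 3. For comparison, the minimum possible |A + A| over all 5-element sets is 2·5 − 1 = 9 (so min K = 9/5), attained only by arithmetic progressions.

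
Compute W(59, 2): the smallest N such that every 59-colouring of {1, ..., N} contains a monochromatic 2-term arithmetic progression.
W(59, 2) = 59 + 1 = 60

A 2-term AP is any pair of integers, so a monochromatic 2-AP exists iff some colour is used at least twice. With 59 colours, the colouring i ↦ i on {1, ..., 59} uses each colour once, avoiding any monochromatic pair, so W(59, 2) > 59. For {1, ..., 60}, pigeonhole forces two integers of the same colour, which form a monochromatic 2-AP. Hence W(59, 2) = 60.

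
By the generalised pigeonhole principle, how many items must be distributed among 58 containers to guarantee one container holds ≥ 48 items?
n = (48 − 1)·58 + 1 = 2727

By the generalised pigeonhole principle, to guarantee some box contains ≥ r objects we need more than (r − 1) · k objects total. Threshold: n = (r − 1) · k + 1. With r = 48 and k = 58: n = 47 · 58 + 1 = 2726 + 1 = 2727. For n = 2726 = 47 · 58, we can put exactly 47 objects in every box, avoiding 48 in any single one — so 2727 is tight.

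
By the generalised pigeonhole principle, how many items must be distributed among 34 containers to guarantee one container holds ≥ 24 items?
n = (24 − 1)·34 + 1 = 783

By the generalised pigeonhole principle, to guarantee some box contains ≥ r objects we need more than (r − 1) · k objects total. Threshold: n = (r − 1) · k + 1. With r = 24 and k = 34: n = 23 · 34 + 1 = 782 + 1 = 783. For n = 782 = 23 · 34, we can put exactly 23 objects in every box, avoiding 24 in any single one — so 783 is tight.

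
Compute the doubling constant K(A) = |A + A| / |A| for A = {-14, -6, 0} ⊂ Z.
K = |A + A| / |A| = 6/3 = 2

Enumerate A + A = {a + b : a, b ∈ A}. With |A| = 3, there are |A|^2 = 9 ordered sum pairs; collecting distinct values, A + A = {-28, -20, -14, -12, -6, 0}, so |A + A| = 6. Thus K = 6/3 = 2. For comparison, the minimum possible |A + A| over all 3-element sets is 2·3 − 1 = 5 (so min K = 5/3), attained only by arithmetic progressions.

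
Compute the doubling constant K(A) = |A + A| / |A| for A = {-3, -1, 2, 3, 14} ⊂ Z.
K = |A + A| / |A| = 15/5 = 3

Enumerate A + A = {a + b : a, b ∈ A}. With |A| = 5, there are |A|^2 = 25 ordered sum pairs; collecting distinct values, A + A = {-6, -4, -2, -1, 0, 1, 2, 4, 5, 6, 11, 13, 16, 17, 28}, so |A + A| = 15. Thus K = 15/5 = 3. For comparison, the minimum possible |A + A| over all 5-element sets is 2·5 − 1 = 9 (so min K = 9/5), attained only by arithmetic progressions.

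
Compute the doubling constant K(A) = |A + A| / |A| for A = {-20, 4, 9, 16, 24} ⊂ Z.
K = |A + A| / |A| = 15/5 = 3

Enumerate A + A = {a + b : a, b ∈ A}. With |A| = 5, there are |A|^2 = 25 ordered sum pairs; collecting distinct values, A + A = {-40, -16, -11, -4, 4, 8, 13, 18, 20, 25, 28, 32, 33, 40, 48}, so |A + A| = 15. Thus K = 15/5 = 3. For comparison, the minimum possible |A + A| over all 5-element sets is 2·5 − 1 = 9 (so min K = 9/5), attained only by arithmetic progressions.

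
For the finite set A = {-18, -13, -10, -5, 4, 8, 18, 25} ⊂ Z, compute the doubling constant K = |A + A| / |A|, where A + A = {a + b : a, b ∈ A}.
K = |A + A| / |A| = 32/8 = 4

Enumerate A + A = {a + b : a, b ∈ A}. With |A| = 8, there are |A|^2 = 64 ordered sum pairs; collecting distinct values, A + A = {-36, -31, -28, -26, -23, -20, -18, -15, -14, -10, -9, -6, -5, -2, -1, 0, 3, 5, 7, 8, 12, 13, 15, 16, 20, 22, 26, 29, 33, 36, 43, 50}, so |A + A| = 32. Thus K = 32/8 = 4. For comparison, the minimum possible |A + A| over all 8-element sets is 2·8 − 1 = 15 (so min K = 15/8), attained only by arithmetic progressions.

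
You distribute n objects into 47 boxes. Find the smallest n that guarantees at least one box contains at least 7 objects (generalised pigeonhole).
n = (7 − 1)·47 + 1 = 283

By the generalised pigeonhole principle, to guarantee some box contains ≥ r objects we need more than (r − 1) · k objects total. Threshold: n = (r − 1) · k + 1. With r = 7 and k = 47: n = 6 · 47 + 1 = 282 + 1 = 283. For n = 282 = 6 · 47, we can put exactly 6 objects in every box, avoiding 7 in any single one — so 283 is tight.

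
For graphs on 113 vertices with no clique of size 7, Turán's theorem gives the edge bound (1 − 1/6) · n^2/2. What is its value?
Turán density bound = (5/6) · 113^2/2 = 63845/12 ≈ 5320.4167

Turán's theorem: ex(n, K_{r+1}) is achieved by the complete r-partite Turán graph T(n, r) with parts as balanced as possible, and is at most (1 − 1/r) · n^2/2. For r = 6, n = 113: the density bound is (5/6) · 12769/2 = 63845/12 ≈ 5320.4167. The integer-valued extremum is e(T(113, 6)) = 5320, which is strictly less than the density bound 63845/12 since 6 ∤ 113 (the parts of T(113, 6) cannot all be equal).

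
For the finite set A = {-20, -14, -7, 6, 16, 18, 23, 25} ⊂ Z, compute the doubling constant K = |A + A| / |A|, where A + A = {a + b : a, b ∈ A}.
K = |A + A| / |A| = 32/8 = 4

Enumerate A + A = {a + b : a, b ∈ A}. With |A| = 8, there are |A|^2 = 64 ordered sum pairs; collecting distinct values, A + A = {-40, -34, -28, -27, -21, -14, -8, -4, -2, -1, 2, 3, 4, 5, 9, 11, 12, 16, 18, 22, 24, 29, 31, 32, 34, 36, 39, 41, 43, 46, 48, 50}, so |A + A| = 32. Thus K = 32/8 = 4. For comparison, the minimum possible |A + A| over all 8-element sets is 2·8 − 1 = 15 (so min K = 15/8), attained only by arithmetic progressions.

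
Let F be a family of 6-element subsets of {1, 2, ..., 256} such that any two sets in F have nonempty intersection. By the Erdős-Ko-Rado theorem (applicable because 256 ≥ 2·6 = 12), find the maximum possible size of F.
max |F| = C(255, 5) = 8637487551

Erdős-Ko-Rado (1961): when n ≥ 2k, max |F| = C(n−1, k−1). The bound is attained by the star {A : i ∈ A} for any fixed i ∈ [n]. Here C(256−1, 6−1) = C(255, 5) = 8637487551.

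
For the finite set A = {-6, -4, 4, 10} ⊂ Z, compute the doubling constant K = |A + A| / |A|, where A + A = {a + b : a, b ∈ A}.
K = |A + A| / |A| = 10/4 = 5/2

Enumerate A + A = {a + b : a, b ∈ A}. With |A| = 4, there are |A|^2 = 16 ordered sum pairs; collecting distinct values, A + A = {-12, -10, -8, -2, 0, 4, 6, 8, 14, 20}, so |A + A| = 10. Thus K = 10/4 = 5/2. For comparison, the minimum possible |A + A| over all 4-element sets is 2·4 − 1 = 7 (so min K = 7/4), attained only by arithmetic progressions.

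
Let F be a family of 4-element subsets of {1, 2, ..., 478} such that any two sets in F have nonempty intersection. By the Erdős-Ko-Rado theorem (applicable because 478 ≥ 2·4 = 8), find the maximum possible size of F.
max |F| = C(477, 3) = 17974950

The Erdős-Ko-Rado theorem states: for n ≥ 2k, an intersecting family of k-subsets of an n-element set has size at most C(n − 1, k − 1), with equality for 'star' families {A ⊆ [n] : |A| = k, i ∈ A} (fix an element i). For n = 478, k = 4: C(477, 3) = 17974950.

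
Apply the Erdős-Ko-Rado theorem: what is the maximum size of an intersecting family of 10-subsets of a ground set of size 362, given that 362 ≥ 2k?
max |F| = C(361, 9) = 259506762462987205

The Erdős-Ko-Rado theorem states: for n ≥ 2k, an intersecting family of k-subsets of an n-element set has size at most C(n − 1, k − 1), with equality for 'star' families {A ⊆ [n] : |A| = k, i ∈ A} (fix an element i). For n = 362, k = 10: C(361, 9) = 259506762462987205.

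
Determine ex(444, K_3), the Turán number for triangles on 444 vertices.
ex(444, K_3) = ⌊444^2/4⌋ = 49284

Mantel (1907): a triangle-free graph on n vertices has at most ⌊n^2/4⌋ edges, with equality for the complete bipartite graph K_{⌊n/2⌋, ⌈n/2⌉}. For n = 444: ⌊444^2/4⌋ = ⌊197136/4⌋ = 49284. The extremal graph is K_{222, 222}, which has 222·222 = 49284 edges.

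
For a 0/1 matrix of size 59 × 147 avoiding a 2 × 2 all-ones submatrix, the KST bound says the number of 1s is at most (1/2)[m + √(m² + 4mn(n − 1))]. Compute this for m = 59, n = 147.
z(59, 147; 2, 2) ≤ (1/2)[59 + √(59² + 4·59·147·146)] = (1/2)[59 + √5068513] = 1155.1679

Kővári–Sós–Turán: let r_1, ..., r_59 be the row sums and z = Σ r_i the total number of 1s. Each pair of columns can share at most one row with both entries 1 (else a 2×2 all-ones block appears), so Σ_i C(r_i, 2) ≤ C(147, 2) = 10731. By convexity Σ_i C(r_i, 2) ≥ 59·C(z/59, 2) = z(z − 59)/(2·59), giving z² − 59z − 59·147·146 ≤ 0 and hence z ≤ (1/2)[59 + √(3481 + 4·1266258)] = (1/2)[59 + √5068513] ≈ (1/2)(59 + 2251.3358) = 1155.1679.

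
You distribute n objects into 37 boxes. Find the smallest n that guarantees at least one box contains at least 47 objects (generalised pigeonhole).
n = (47 − 1)·37 + 1 = 1703

By the generalised pigeonhole principle, to guarantee some box contains ≥ r objects we need more than (r − 1) · k objects total. Threshold: n = (r − 1) · k + 1. With r = 47 and k = 37: n = 46 · 37 + 1 = 1702 + 1 = 1703. For n = 1702 = 46 · 37, we can put exactly 46 objects in every box, avoiding 47 in any single one — so 1703 is tight.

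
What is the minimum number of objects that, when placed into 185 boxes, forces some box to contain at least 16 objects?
n = (16 − 1)·185 + 1 = 2776

By the generalised pigeonhole principle, to guarantee some box contains ≥ r objects we need more than (r − 1) · k objects total. Threshold: n = (r − 1) · k + 1. With r = 16 and k = 185: n = 15 · 185 + 1 = 2775 + 1 = 2776. For n = 2775 = 15 · 185, we can put exactly 15 objects in every box, avoiding 16 in any single one — so 2776 is tight.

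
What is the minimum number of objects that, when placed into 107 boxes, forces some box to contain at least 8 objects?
n = (8 − 1)·107 + 1 = 750

By the generalised pigeonhole principle, to guarantee some box contains ≥ r objects we need more than (r − 1) · k objects total. Threshold: n = (r − 1) · k + 1. With r = 8 and k = 107: n = 7 · 107 + 1 = 749 + 1 = 750. For n = 749 = 7 · 107, we can put exactly 7 objects in every box, avoiding 8 in any single one — so 750 is tight.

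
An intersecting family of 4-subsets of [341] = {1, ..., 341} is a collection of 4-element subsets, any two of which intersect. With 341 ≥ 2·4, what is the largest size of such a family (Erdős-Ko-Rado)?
max |F| = C(340, 3) = 6492980

Erdős-Ko-Rado (1961): when n ≥ 2k, max |F| = C(n−1, k−1). The bound is attained by the star {A : i ∈ A} for any fixed i ∈ [n]. Here C(341−1, 4−1) = C(340, 3) = 6492980.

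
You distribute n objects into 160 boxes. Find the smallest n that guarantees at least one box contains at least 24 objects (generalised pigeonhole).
n = (24 − 1)·160 + 1 = 3681

By the generalised pigeonhole principle, to guarantee some box contains ≥ r objects we need more than (r − 1) · k objects total. Threshold: n = (r − 1) · k + 1. With r = 24 and k = 160: n = 23 · 160 + 1 = 3680 + 1 = 3681. For n = 3680 = 23 · 160, we can put exactly 23 objects in every box, avoiding 24 in any single one — so 3681 is tight.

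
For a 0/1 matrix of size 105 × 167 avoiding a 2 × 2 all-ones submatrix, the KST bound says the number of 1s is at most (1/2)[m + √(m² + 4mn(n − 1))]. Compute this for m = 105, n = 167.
z(105, 167; 2, 2) ≤ (1/2)[105 + √(105² + 4·105·167·166)] = (1/2)[105 + √11654265] = 1759.4172

Kővári–Sós–Turán: let r_1, ..., r_105 be the row sums and z = Σ r_i the total number of 1s. Each pair of columns can share at most one row with both entries 1 (else a 2×2 all-ones block appears), so Σ_i C(r_i, 2) ≤ C(167, 2) = 13861. By convexity Σ_i C(r_i, 2) ≥ 105·C(z/105, 2) = z(z − 105)/(2·105), giving z² − 105z − 105·167·166 ≤ 0 and hence z ≤ (1/2)[105 + √(11025 + 4·2910810)] = (1/2)[105 + √11654265] ≈ (1/2)(105 + 3413.8344) = 1759.4172.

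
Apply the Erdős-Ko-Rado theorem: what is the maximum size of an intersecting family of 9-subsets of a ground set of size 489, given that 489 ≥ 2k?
max |F| = C(488, 8) = 75299288857921557

Erdős-Ko-Rado (1961): when n ≥ 2k, max |F| = C(n−1, k−1). The bound is attained by the star {A : i ∈ A} for any fixed i ∈ [n]. Here C(489−1, 9−1) = C(488, 8) = 75299288857921557.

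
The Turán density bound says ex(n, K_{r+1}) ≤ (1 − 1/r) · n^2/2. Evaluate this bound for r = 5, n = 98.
Turán density bound = (4/5) · 98^2/2 = 19208/5 ≈ 3841.6

Turán's theorem: ex(n, K_{r+1}) is achieved by the complete r-partite Turán graph T(n, r) with parts as balanced as possible, and is at most (1 − 1/r) · n^2/2. For r = 5, n = 98: the density bound is (4/5) · 9604/2 = 19208/5 ≈ 3841.6. The integer-valued extremum is e(T(98, 5)) = 3841, which is strictly less than the density bound 19208/5 since 5 ∤ 98 (the parts of T(98, 5) cannot all be equal).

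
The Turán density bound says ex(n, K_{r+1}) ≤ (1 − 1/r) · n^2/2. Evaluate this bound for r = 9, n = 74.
Turán density bound = (8/9) · 74^2/2 = 21904/9 ≈ 2433.7778

Turán's theorem: ex(n, K_{r+1}) is achieved by the complete r-partite Turán graph T(n, r) with parts as balanced as possible, and is at most (1 − 1/r) · n^2/2. For r = 9, n = 74: the density bound is (8/9) · 5476/2 = 21904/9 ≈ 2433.7778. The integer-valued extremum is e(T(74, 9)) = 2433, which is strictly less than the density bound 21904/9 since 9 ∤ 74 (the parts of T(74, 9) cannot all be equal).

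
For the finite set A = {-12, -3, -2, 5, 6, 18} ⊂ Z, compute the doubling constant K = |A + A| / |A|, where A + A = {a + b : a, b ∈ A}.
K = |A + A| / |A| = 19/6

Enumerate A + A = {a + b : a, b ∈ A}. With |A| = 6, there are |A|^2 = 36 ordered sum pairs; collecting distinct values, A + A = {-24, -15, -14, -7, -6, -5, -4, 2, 3, 4, 6, 10, 11, 12, 15, 16, 23, 24, 36}, so |A + A| = 19. Thus K = 19/6. For comparison, the minimum possible |A + A| over all 6-element sets is 2·6 − 1 = 11 (so min K = 11/6), attained only by arithmetic progressions.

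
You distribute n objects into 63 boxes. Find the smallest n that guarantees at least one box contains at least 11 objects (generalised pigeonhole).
n = (11 − 1)·63 + 1 = 631

By the generalised pigeonhole principle, to guarantee some box contains ≥ r objects we need more than (r − 1) · k objects total. Threshold: n = (r − 1) · k + 1. With r = 11 and k = 63: n = 10 · 63 + 1 = 630 + 1 = 631. For n = 630 = 10 · 63, we can put exactly 10 objects in every box, avoiding 11 in any single one — so 631 is tight.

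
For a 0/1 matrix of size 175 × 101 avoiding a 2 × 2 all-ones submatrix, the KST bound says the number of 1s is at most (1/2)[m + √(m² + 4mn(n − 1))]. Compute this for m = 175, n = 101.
z(175, 101; 2, 2) ≤ (1/2)[175 + √(175² + 4·175·101·100)] = (1/2)[175 + √7100625] = 1419.8499

Kővári–Sós–Turán: let r_1, ..., r_175 be the row sums and z = Σ r_i the total number of 1s. Each pair of columns can share at most one row with both entries 1 (else a 2×2 all-ones block appears), so Σ_i C(r_i, 2) ≤ C(101, 2) = 5050. By convexity Σ_i C(r_i, 2) ≥ 175·C(z/175, 2) = z(z − 175)/(2·175), giving z² − 175z − 175·101·100 ≤ 0 and hence z ≤ (1/2)[175 + √(30625 + 4·1767500)] = (1/2)[175 + √7100625] ≈ (1/2)(175 + 2664.6998) = 1419.8499.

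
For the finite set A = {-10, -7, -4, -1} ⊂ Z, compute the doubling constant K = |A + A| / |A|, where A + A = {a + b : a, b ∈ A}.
K = |A + A| / |A| = 7/4

Enumerate A + A = {a + b : a, b ∈ A}. With |A| = 4, there are |A|^2 = 16 ordered sum pairs; collecting distinct values, A + A = {-20, -17, -14, -11, -8, -5, -2}, so |A + A| = 7. Thus K = 7/4. Here |A + A| = 2|A| − 1 = 7, the minimum possible — so K = 7/4 is minimal, which holds iff A is an arithmetic progression.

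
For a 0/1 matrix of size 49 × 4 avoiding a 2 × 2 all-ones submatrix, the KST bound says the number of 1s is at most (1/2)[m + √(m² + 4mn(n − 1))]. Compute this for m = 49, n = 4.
z(49, 4; 2, 2) ≤ (1/2)[49 + √(49² + 4·49·4·3)] = (1/2)[49 + √4753] = 58.971

Kővári–Sós–Turán: let r_1, ..., r_49 be the row sums and z = Σ r_i the total number of 1s. Each pair of columns can share at most one row with both entries 1 (else a 2×2 all-ones block appears), so Σ_i C(r_i, 2) ≤ C(4, 2) = 6. By convexity Σ_i C(r_i, 2) ≥ 49·C(z/49, 2) = z(z − 49)/(2·49), giving z² − 49z − 49·4·3 ≤ 0 and hence z ≤ (1/2)[49 + √(2401 + 4·588)] = (1/2)[49 + √4753] ≈ (1/2)(49 + 68.942) = 58.971.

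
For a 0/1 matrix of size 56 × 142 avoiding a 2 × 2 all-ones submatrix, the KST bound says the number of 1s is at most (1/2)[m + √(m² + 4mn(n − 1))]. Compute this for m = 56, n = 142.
z(56, 142; 2, 2) ≤ (1/2)[56 + √(56² + 4·56·142·141)] = (1/2)[56 + √4488064] = 1087.2526

Kővári–Sós–Turán: let r_1, ..., r_56 be the row sums and z = Σ r_i the total number of 1s. Each pair of columns can share at most one row with both entries 1 (else a 2×2 all-ones block appears), so Σ_i C(r_i, 2) ≤ C(142, 2) = 10011. By convexity Σ_i C(r_i, 2) ≥ 56·C(z/56, 2) = z(z − 56)/(2·56), giving z² − 56z − 56·142·141 ≤ 0 and hence z ≤ (1/2)[56 + √(3136 + 4·1121232)] = (1/2)[56 + √4488064] ≈ (1/2)(56 + 2118.5051) = 1087.2526.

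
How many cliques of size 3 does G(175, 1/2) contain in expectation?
E[# K_3] = C(175, 3) · (1/2)^C(3, 2) = 877975 / 2^3 = 109746.875

For each 3-subset S of vertices (there are C(175, 3) = 877975 such S), let X_S = 1 if S induces a K_3 (all C(3, 2) = 3 edges present). Then P(X_S = 1) = (1/2)^3 = 1/8. By linearity of expectation, E[# K_3] = C(175, 3) · (1/2)^3 = 877975 / 8 = 109746.875.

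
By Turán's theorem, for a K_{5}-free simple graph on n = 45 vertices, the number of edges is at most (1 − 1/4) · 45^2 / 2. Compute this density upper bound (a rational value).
Turán density bound = (3/4) · 45^2/2 = 6075/8 ≈ 759.375

Turán's theorem: ex(n, K_{r+1}) is achieved by the complete r-partite Turán graph T(n, r) with parts as balanced as possible, and is at most (1 − 1/r) · n^2/2. For r = 4, n = 45: the density bound is (3/4) · 2025/2 = 6075/8 ≈ 759.375. The integer-valued extremum is e(T(45, 4)) = 759, which is strictly less than the density bound 6075/8 since 4 ∤ 45 (the parts of T(45, 4) cannot all be equal).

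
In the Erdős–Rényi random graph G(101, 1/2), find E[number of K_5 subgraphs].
E[# K_5] = C(101, 5) · (1/2)^C(5, 2) = 79208745 / 2^10 ≈ 77352.290039

For each 5-subset S of vertices (there are C(101, 5) = 79208745 such S), let X_S = 1 if S induces a K_5 (all C(5, 2) = 10 edges present). Then P(X_S = 1) = (1/2)^10 = 1/1024. By linearity of expectation, E[# K_5] = C(101, 5) · (1/2)^10 = 79208745 / 1024 ≈ 77352.290039.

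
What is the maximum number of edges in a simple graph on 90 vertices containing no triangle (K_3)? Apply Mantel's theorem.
ex(90, K_3) = ⌊90^2/4⌋ = 2025

Mantel (1907): a triangle-free graph on n vertices has at most ⌊n^2/4⌋ edges, with equality for the complete bipartite graph K_{⌊n/2⌋, ⌈n/2⌉}. For n = 90: ⌊90^2/4⌋ = ⌊8100/4⌋ = 2025. The extremal graph is K_{45, 45}, which has 45·45 = 2025 edges.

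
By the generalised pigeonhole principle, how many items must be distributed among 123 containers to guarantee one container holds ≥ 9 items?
n = (9 − 1)·123 + 1 = 985

By the generalised pigeonhole principle, to guarantee some box contains ≥ r objects we need more than (r − 1) · k objects total. Threshold: n = (r − 1) · k + 1. With r = 9 and k = 123: n = 8 · 123 + 1 = 984 + 1 = 985. For n = 984 = 8 · 123, we can put exactly 8 objects in every box, avoiding 9 in any single one — so 985 is tight.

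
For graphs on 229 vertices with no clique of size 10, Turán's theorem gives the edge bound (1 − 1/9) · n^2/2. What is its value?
Turán density bound = (8/9) · 229^2/2 = 209764/9 ≈ 23307.1111

Turán's theorem: ex(n, K_{r+1}) is achieved by the complete r-partite Turán graph T(n, r) with parts as balanced as possible, and is at most (1 − 1/r) · n^2/2. For r = 9, n = 229: the density bound is (8/9) · 52441/2 = 209764/9 ≈ 23307.1111. The integer-valued extremum is e(T(229, 9)) = 23306, which is strictly less than the density bound 209764/9 since 9 ∤ 229 (the parts of T(229, 9) cannot all be equal).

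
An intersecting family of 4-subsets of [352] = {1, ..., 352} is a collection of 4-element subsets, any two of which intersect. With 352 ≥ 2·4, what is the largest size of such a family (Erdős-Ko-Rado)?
max |F| = C(351, 3) = 7145775

Erdős-Ko-Rado (1961): when n ≥ 2k, max |F| = C(n−1, k−1). The bound is attained by the star {A : i ∈ A} for any fixed i ∈ [n]. Here C(352−1, 4−1) = C(351, 3) = 7145775.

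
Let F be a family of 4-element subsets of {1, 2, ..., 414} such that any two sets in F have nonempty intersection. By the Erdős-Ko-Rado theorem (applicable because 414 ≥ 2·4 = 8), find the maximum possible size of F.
max |F| = C(413, 3) = 11655686

Erdős-Ko-Rado (1961): when n ≥ 2k, max |F| = C(n−1, k−1). The bound is attained by the star {A : i ∈ A} for any fixed i ∈ [n]. Here C(414−1, 4−1) = C(413, 3) = 11655686.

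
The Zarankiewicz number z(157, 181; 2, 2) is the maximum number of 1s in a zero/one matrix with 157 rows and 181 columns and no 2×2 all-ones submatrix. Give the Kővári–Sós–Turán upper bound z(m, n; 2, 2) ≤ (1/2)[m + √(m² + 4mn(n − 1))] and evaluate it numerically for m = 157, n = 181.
z(157, 181; 2, 2) ≤ (1/2)[157 + √(157² + 4·157·181·180)] = (1/2)[157 + √20484889] = 2341.5118

Kővári–Sós–Turán: let r_1, ..., r_157 be the row sums and z = Σ r_i the total number of 1s. Each pair of columns can share at most one row with both entries 1 (else a 2×2 all-ones block appears), so Σ_i C(r_i, 2) ≤ C(181, 2) = 16290. By convexity Σ_i C(r_i, 2) ≥ 157·C(z/157, 2) = z(z − 157)/(2·157), giving z² − 157z − 157·181·180 ≤ 0 and hence z ≤ (1/2)[157 + √(24649 + 4·5115060)] = (1/2)[157 + √20484889] ≈ (1/2)(157 + 4526.0235) = 2341.5118.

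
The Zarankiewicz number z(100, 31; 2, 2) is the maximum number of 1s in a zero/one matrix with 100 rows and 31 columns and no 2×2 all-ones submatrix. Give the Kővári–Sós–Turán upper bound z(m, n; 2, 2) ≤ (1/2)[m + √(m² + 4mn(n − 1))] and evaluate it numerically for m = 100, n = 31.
z(100, 31; 2, 2) ≤ (1/2)[100 + √(100² + 4·100·31·30)] = (1/2)[100 + √382000] = 359.0307

Kővári–Sós–Turán: let r_1, ..., r_100 be the row sums and z = Σ r_i the total number of 1s. Each pair of columns can share at most one row with both entries 1 (else a 2×2 all-ones block appears), so Σ_i C(r_i, 2) ≤ C(31, 2) = 465. By convexity Σ_i C(r_i, 2) ≥ 100·C(z/100, 2) = z(z − 100)/(2·100), giving z² − 100z − 100·31·30 ≤ 0 and hence z ≤ (1/2)[100 + √(10000 + 4·93000)] = (1/2)[100 + √382000] ≈ (1/2)(100 + 618.0615) = 359.0307.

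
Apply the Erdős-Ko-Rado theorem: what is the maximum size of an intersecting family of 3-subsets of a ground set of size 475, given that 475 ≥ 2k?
max |F| = C(474, 2) = 112101

The Erdős-Ko-Rado theorem states: for n ≥ 2k, an intersecting family of k-subsets of an n-element set has size at most C(n − 1, k − 1), with equality for 'star' families {A ⊆ [n] : |A| = k, i ∈ A} (fix an element i). For n = 475, k = 3: C(474, 2) = 112101.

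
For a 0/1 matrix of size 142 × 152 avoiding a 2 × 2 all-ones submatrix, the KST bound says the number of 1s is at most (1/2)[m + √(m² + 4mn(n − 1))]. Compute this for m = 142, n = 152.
z(142, 152; 2, 2) ≤ (1/2)[142 + √(142² + 4·142·152·151)] = (1/2)[142 + √13056900] = 1877.7166

Kővári–Sós–Turán: let r_1, ..., r_142 be the row sums and z = Σ r_i the total number of 1s. Each pair of columns can share at most one row with both entries 1 (else a 2×2 all-ones block appears), so Σ_i C(r_i, 2) ≤ C(152, 2) = 11476. By convexity Σ_i C(r_i, 2) ≥ 142·C(z/142, 2) = z(z − 142)/(2·142), giving z² − 142z − 142·152·151 ≤ 0 and hence z ≤ (1/2)[142 + √(20164 + 4·3259184)] = (1/2)[142 + √13056900] ≈ (1/2)(142 + 3613.4333) = 1877.7166.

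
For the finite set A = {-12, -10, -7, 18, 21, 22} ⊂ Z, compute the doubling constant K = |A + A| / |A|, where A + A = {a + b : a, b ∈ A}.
K = |A + A| / |A| = 20/6 = 10/3

Enumerate A + A = {a + b : a, b ∈ A}. With |A| = 6, there are |A|^2 = 36 ordered sum pairs; collecting distinct values, A + A = {-24, -22, -20, -19, -17, -14, 6, 8, 9, 10, 11, 12, 14, 15, 36, 39, 40, 42, 43, 44}, so |A + A| = 20. Thus K = 20/6 = 10/3. For comparison, the minimum possible |A + A| over all 6-element sets is 2·6 − 1 = 11 (so min K = 11/6), attained only by arithmetic progressions.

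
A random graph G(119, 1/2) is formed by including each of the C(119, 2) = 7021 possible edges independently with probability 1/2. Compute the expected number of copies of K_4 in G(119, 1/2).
E[# K_4] = C(119, 4) · (1/2)^C(4, 2) = 7940751 / 2^6 = 124074.234375

For each 4-subset S of vertices (there are C(119, 4) = 7940751 such S), let X_S = 1 if S induces a K_4 (all C(4, 2) = 6 edges present). Then P(X_S = 1) = (1/2)^6 = 1/64. By linearity of expectation, E[# K_4] = C(119, 4) · (1/2)^6 = 7940751 / 64 = 124074.234375.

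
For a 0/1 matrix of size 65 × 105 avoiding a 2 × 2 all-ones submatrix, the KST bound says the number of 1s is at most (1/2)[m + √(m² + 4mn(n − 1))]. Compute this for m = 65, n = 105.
z(65, 105; 2, 2) ≤ (1/2)[65 + √(65² + 4·65·105·104)] = (1/2)[65 + √2843425] = 875.6229

Kővári–Sós–Turán: let r_1, ..., r_65 be the row sums and z = Σ r_i the total number of 1s. Each pair of columns can share at most one row with both entries 1 (else a 2×2 all-ones block appears), so Σ_i C(r_i, 2) ≤ C(105, 2) = 5460. By convexity Σ_i C(r_i, 2) ≥ 65·C(z/65, 2) = z(z − 65)/(2·65), giving z² − 65z − 65·105·104 ≤ 0 and hence z ≤ (1/2)[65 + √(4225 + 4·709800)] = (1/2)[65 + √2843425] ≈ (1/2)(65 + 1686.2458) = 875.6229.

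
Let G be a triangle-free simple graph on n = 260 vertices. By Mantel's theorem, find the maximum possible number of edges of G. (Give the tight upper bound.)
ex(260, K_3) = ⌊260^2/4⌋ = 16900

Mantel (1907): a triangle-free graph on n vertices has at most ⌊n^2/4⌋ edges, with equality for the complete bipartite graph K_{⌊n/2⌋, ⌈n/2⌉}. For n = 260: ⌊260^2/4⌋ = ⌊67600/4⌋ = 16900. The extremal graph is K_{130, 130}, which has 130·130 = 16900 edges.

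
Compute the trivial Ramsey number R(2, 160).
R(2, 160) = 160

R(2, k) = k for all k ≥ 2: in a 2-colouring of K_k, either some edge is red (a red K_2) or all edges are blue (a blue K_k). And K_{159} coloured all-blue has no blue K_160, so R(2, 160) > 159. Hence R(2, 160) = 160.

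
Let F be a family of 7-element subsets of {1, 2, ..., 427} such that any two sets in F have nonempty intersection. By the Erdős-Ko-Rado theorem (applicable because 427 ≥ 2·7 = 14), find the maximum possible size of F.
max |F| = C(426, 6) = 8012477140410

The Erdős-Ko-Rado theorem states: for n ≥ 2k, an intersecting family of k-subsets of an n-element set has size at most C(n − 1, k − 1), with equality for 'star' families {A ⊆ [n] : |A| = k, i ∈ A} (fix an element i). For n = 427, k = 7: C(426, 6) = 8012477140410.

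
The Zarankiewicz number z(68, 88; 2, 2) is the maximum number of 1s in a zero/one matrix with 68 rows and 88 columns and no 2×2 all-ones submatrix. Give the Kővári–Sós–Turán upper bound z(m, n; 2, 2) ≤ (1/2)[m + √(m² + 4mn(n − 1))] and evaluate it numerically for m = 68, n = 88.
z(68, 88; 2, 2) ≤ (1/2)[68 + √(68² + 4·68·88·87)] = (1/2)[68 + √2087056] = 756.3323

Kővári–Sós–Turán: let r_1, ..., r_68 be the row sums and z = Σ r_i the total number of 1s. Each pair of columns can share at most one row with both entries 1 (else a 2×2 all-ones block appears), so Σ_i C(r_i, 2) ≤ C(88, 2) = 3828. By convexity Σ_i C(r_i, 2) ≥ 68·C(z/68, 2) = z(z − 68)/(2·68), giving z² − 68z − 68·88·87 ≤ 0 and hence z ≤ (1/2)[68 + √(4624 + 4·520608)] = (1/2)[68 + √2087056] ≈ (1/2)(68 + 1444.6647) = 756.3323.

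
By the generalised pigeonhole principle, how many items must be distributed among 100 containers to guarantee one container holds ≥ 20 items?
n = (20 − 1)·100 + 1 = 1901

By the generalised pigeonhole principle, to guarantee some box contains ≥ r objects we need more than (r − 1) · k objects total. Threshold: n = (r − 1) · k + 1. With r = 20 and k = 100: n = 19 · 100 + 1 = 1900 + 1 = 1901. For n = 1900 = 19 · 100, we can put exactly 19 objects in every box, avoiding 20 in any single one — so 1901 is tight.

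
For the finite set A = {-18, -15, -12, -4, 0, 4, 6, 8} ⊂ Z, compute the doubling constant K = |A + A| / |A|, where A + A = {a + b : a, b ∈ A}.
K = |A + A| / |A| = 28/8 = 7/2

Enumerate A + A = {a + b : a, b ∈ A}. With |A| = 8, there are |A|^2 = 64 ordered sum pairs; collecting distinct values, A + A = {-36, -33, -30, -27, -24, -22, -19, -18, -16, -15, -14, -12, -11, -10, -9, -8, -7, -6, -4, 0, 2, 4, 6, 8, 10, 12, 14, 16}, so |A + A| = 28. Thus K = 28/8 = 7/2. For comparison, the minimum possible |A + A| over all 8-element sets is 2·8 − 1 = 15 (so min K = 15/8), attained only by arithmetic progressions.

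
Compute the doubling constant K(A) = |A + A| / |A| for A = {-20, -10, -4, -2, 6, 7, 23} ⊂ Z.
K = |A + A| / |A| = 24/7

Enumerate A + A = {a + b : a, b ∈ A}. With |A| = 7, there are |A|^2 = 49 ordered sum pairs; collecting distinct values, A + A = {-40, -30, -24, -22, -20, -14, -13, -12, -8, -6, -4, -3, 2, 3, 4, 5, 12, 13, 14, 19, 21, 29, 30, 46}, so |A + A| = 24. Thus K = 24/7. For comparison, the minimum possible |A + A| over all 7-element sets is 2·7 − 1 = 13 (so min K = 13/7), attained only by arithmetic progressions.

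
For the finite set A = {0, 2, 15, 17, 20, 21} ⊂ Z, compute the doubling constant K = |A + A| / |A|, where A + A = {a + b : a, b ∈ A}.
K = |A + A| / |A| = 20/6 = 10/3

Enumerate A + A = {a + b : a, b ∈ A}. With |A| = 6, there are |A|^2 = 36 ordered sum pairs; collecting distinct values, A + A = {0, 2, 4, 15, 17, 19, 20, 21, 22, 23, 30, 32, 34, 35, 36, 37, 38, 40, 41, 42}, so |A + A| = 20. Thus K = 20/6 = 10/3. For comparison, the minimum possible |A + A| over all 6-element sets is 2·6 − 1 = 11 (so min K = 11/6), attained only by arithmetic progressions.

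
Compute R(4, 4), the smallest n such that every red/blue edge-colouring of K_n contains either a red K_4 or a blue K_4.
R(4, 4) = 18

Lower bound: an explicit 2-colouring of K_{17} (typically a Paley-type or other structured construction) avoids a red K_4 and a blue K_4, showing R(4, 4) > 17.
Upper bound: the Erdős–Szekeres recurrence R(r, t') ≤ R(r−1, t') + R(r, t'−1) yields R(4, 4) ≤ 18.
Hence R(4, 4) = 18.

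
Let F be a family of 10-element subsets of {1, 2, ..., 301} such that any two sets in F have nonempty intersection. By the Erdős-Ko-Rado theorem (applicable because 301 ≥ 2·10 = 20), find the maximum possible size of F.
max |F| = C(300, 9) = 48052241692154700

Erdős-Ko-Rado (1961): when n ≥ 2k, max |F| = C(n−1, k−1). The bound is attained by the star {A : i ∈ A} for any fixed i ∈ [n]. Here C(301−1, 10−1) = C(300, 9) = 48052241692154700.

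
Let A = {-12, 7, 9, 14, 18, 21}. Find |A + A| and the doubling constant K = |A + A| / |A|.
K = |A + A| / |A| = 20/6 = 10/3

Enumerate A + A = {a + b : a, b ∈ A}. With |A| = 6, there are |A|^2 = 36 ordered sum pairs; collecting distinct values, A + A = {-24, -5, -3, 2, 6, 9, 14, 16, 18, 21, 23, 25, 27, 28, 30, 32, 35, 36, 39, 42}, so |A + A| = 20. Thus K = 20/6 = 10/3. For comparison, the minimum possible |A + A| over all 6-element sets is 2·6 − 1 = 11 (so min K = 11/6), attained only by arithmetic progressions.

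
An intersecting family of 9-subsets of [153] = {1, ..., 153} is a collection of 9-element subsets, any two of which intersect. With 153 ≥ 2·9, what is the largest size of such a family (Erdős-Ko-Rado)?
max |F| = C(152, 8) = 5859727868575

Erdős-Ko-Rado (1961): when n ≥ 2k, max |F| = C(n−1, k−1). The bound is attained by the star {A : i ∈ A} for any fixed i ∈ [n]. Here C(153−1, 9−1) = C(152, 8) = 5859727868575.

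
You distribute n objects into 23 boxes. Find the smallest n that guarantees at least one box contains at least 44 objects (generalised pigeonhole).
n = (44 − 1)·23 + 1 = 990

By the generalised pigeonhole principle, to guarantee some box contains ≥ r objects we need more than (r − 1) · k objects total. Threshold: n = (r − 1) · k + 1. With r = 44 and k = 23: n = 43 · 23 + 1 = 989 + 1 = 990. For n = 989 = 43 · 23, we can put exactly 43 objects in every box, avoiding 44 in any single one — so 990 is tight.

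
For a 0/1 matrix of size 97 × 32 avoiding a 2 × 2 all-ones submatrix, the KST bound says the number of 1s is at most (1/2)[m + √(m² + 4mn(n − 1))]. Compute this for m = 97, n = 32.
z(97, 32; 2, 2) ≤ (1/2)[97 + √(97² + 4·97·32·31)] = (1/2)[97 + √394305] = 362.4685

Kővári–Sós–Turán: let r_1, ..., r_97 be the row sums and z = Σ r_i the total number of 1s. Each pair of columns can share at most one row with both entries 1 (else a 2×2 all-ones block appears), so Σ_i C(r_i, 2) ≤ C(32, 2) = 496. By convexity Σ_i C(r_i, 2) ≥ 97·C(z/97, 2) = z(z − 97)/(2·97), giving z² − 97z − 97·32·31 ≤ 0 and hence z ≤ (1/2)[97 + √(9409 + 4·96224)] = (1/2)[97 + √394305] ≈ (1/2)(97 + 627.9371) = 362.4685.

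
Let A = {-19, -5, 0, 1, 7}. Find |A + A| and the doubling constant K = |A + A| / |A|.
K = |A + A| / |A| = 14/5

Enumerate A + A = {a + b : a, b ∈ A}. With |A| = 5, there are |A|^2 = 25 ordered sum pairs; collecting distinct values, A + A = {-38, -24, -19, -18, -12, -10, -5, -4, 0, 1, 2, 7, 8, 14}, so |A + A| = 14. Thus K = 14/5. For comparison, the minimum possible |A + A| over all 5-element sets is 2·5 − 1 = 9 (so min K = 9/5), attained only by arithmetic progressions.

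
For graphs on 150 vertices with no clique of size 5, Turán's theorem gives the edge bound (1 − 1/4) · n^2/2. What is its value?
Turán density bound = (3/4) · 150^2/2 = 16875/2 ≈ 8437.5

Turán's theorem: ex(n, K_{r+1}) is achieved by the complete r-partite Turán graph T(n, r) with parts as balanced as possible, and is at most (1 − 1/r) · n^2/2. For r = 4, n = 150: the density bound is (3/4) · 22500/2 = 16875/2 ≈ 8437.5. The integer-valued extremum is e(T(150, 4)) = 8437, which is strictly less than the density bound 16875/2 since 4 ∤ 150 (the parts of T(150, 4) cannot all be equal).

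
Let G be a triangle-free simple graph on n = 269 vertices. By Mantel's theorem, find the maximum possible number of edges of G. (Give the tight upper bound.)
ex(269, K_3) = ⌊269^2/4⌋ = 18090

Mantel (1907): a triangle-free graph on n vertices has at most ⌊n^2/4⌋ edges, with equality for the complete bipartite graph K_{⌊n/2⌋, ⌈n/2⌉}. For n = 269: ⌊269^2/4⌋ = ⌊72361/4⌋ = 18090. The extremal graph is K_{134, 135}, which has 134·135 = 18090 edges.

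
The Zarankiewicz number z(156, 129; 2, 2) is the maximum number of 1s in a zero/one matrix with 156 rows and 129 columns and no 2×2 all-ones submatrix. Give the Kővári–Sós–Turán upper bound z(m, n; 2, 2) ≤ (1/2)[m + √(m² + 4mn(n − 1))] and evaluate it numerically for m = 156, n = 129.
z(156, 129; 2, 2) ≤ (1/2)[156 + √(156² + 4·156·129·128)] = (1/2)[156 + √10327824] = 1684.8466

Kővári–Sós–Turán: let r_1, ..., r_156 be the row sums and z = Σ r_i the total number of 1s. Each pair of columns can share at most one row with both entries 1 (else a 2×2 all-ones block appears), so Σ_i C(r_i, 2) ≤ C(129, 2) = 8256. By convexity Σ_i C(r_i, 2) ≥ 156·C(z/156, 2) = z(z − 156)/(2·156), giving z² − 156z − 156·129·128 ≤ 0 and hence z ≤ (1/2)[156 + √(24336 + 4·2575872)] = (1/2)[156 + √10327824] ≈ (1/2)(156 + 3213.6932) = 1684.8466.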